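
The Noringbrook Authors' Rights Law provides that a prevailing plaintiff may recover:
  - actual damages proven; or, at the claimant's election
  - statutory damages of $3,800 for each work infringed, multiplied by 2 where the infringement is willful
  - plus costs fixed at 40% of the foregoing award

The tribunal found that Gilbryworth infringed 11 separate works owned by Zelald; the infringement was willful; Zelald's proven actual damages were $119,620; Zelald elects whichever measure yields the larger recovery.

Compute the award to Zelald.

$167,468

Statutory damages: 11 × $3,800 = $41,800
Doubled: 2 × $41,800 = $83,600
Greater of actual damages ($119,620) or enhanced statutory damages ($83,600): $119,620
Costs: 40% of $119,620 = $47,848
Award plus costs: $119,620 + $47,848 = $167,468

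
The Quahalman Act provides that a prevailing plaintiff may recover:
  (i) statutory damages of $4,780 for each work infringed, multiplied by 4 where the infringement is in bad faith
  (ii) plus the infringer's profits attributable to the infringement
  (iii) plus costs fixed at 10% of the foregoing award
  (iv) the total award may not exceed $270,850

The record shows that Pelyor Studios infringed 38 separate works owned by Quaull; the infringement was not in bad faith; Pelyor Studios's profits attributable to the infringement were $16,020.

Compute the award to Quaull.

Statutory damages: 38 × $4,780 = $181,640
Infringement not in bad faith: no ×4 enhancement.
Combined award: $181,640 + $16,020 = $197,660
Costs: 10% of $197,660 = $19,766
Award plus costs: $197,660 + $19,766 = $217,426
Cap at $270,850: $217,426 is within the cap, no reduction.

$217,426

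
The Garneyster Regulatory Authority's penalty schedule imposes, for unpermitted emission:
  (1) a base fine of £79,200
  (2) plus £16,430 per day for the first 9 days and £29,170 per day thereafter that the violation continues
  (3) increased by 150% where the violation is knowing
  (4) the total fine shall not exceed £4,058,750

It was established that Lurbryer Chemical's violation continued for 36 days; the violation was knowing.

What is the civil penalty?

£2,536,650

First 9 days: 9 × £16,430 = £147,870
Remaining days: (36 − 9) × £29,170 = £787,590
Per-day component: £147,870 + £787,590 = £935,460
Base plus per-day: £79,200 + £935,460 = £1,014,660
Enhancement: 150% of £1,014,660 = £1,521,990
Enhanced fine: £1,014,660 + £1,521,990 = £2,536,650
Cap at £4,058,750: £2,536,650 is within the cap, no reduction.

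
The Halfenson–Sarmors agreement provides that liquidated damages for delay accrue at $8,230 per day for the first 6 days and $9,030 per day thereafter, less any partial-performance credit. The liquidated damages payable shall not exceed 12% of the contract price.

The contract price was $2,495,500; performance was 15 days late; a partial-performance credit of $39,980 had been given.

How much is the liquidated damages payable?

First 6 days: 6 × $8,230 = $49,380
Remaining days: (15 − 6) × $9,030 = $81,270
Accrued per-day damages: $49,380 + $81,270 = $130,650
Less partial-performance credit: $130,650 − $39,980 = $90,670
Cap: 12% of $2,495,500 = $299,460
Cap at $299,460: $90,670 is within the cap, no reduction.

$90,670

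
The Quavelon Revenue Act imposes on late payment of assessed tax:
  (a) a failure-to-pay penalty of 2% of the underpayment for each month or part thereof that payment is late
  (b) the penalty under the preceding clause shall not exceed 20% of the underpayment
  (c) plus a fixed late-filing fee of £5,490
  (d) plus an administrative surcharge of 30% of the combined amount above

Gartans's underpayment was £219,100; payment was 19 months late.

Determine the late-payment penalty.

£64,103

Accrued rate: 2% × 19 = 38%, capped at 20% → 20%
Failure-to-pay penalty: 20% of £219,100 = £43,820
Penalty before surcharge: £43,820 + £5,490 = £49,310
Administrative surcharge: 30% of £49,310 = £14,793
Total penalty: £49,310 + £14,793 = £64,103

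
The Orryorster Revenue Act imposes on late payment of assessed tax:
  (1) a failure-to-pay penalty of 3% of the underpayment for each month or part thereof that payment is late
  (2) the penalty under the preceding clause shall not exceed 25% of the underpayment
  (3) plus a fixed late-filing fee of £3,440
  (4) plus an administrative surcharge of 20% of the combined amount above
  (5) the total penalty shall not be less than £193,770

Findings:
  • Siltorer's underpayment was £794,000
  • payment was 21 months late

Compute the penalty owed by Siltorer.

£242,328

Accrued rate: 3% × 21 = 63%, capped at 25% → 25%
Failure-to-pay penalty: 25% of £794,000 = £198,500
Penalty before surcharge: £198,500 + £3,440 = £201,940
Administrative surcharge: 20% of £201,940 = £40,388
Total penalty: £201,940 + £40,388 = £242,328
Minimum £193,770: £242,328 meets the minimum, no increase.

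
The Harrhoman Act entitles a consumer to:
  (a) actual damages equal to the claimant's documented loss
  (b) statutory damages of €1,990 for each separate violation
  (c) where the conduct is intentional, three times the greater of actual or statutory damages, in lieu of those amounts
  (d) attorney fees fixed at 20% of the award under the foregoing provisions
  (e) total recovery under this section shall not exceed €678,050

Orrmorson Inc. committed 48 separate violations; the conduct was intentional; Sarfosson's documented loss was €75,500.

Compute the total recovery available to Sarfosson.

Statutory damages: 48 × €1,990 = €95,520
Greater of actual damages (€75,500) or statutory damages (€95,520): €95,520
Trebled: 3 × €95,520 = €286,560
Attorney fees: 20% of €286,560 = €57,312
Total before cap: €286,560 + €57,312 = €343,872
Cap at €678,050: €343,872 is within the cap, no reduction.

Total recovery: €343,872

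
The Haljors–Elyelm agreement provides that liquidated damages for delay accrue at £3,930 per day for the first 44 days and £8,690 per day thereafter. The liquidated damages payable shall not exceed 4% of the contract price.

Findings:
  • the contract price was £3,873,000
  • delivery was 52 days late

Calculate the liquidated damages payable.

£154,920

First 44 days: 44 × £3,930 = £172,920
Remaining days: (52 − 44) × £8,690 = £69,520
Accrued per-day damages: £172,920 + £69,520 = £242,440
Cap: 4% of £3,873,000 = £154,920
Cap at £154,920: £242,440 exceeds the cap → £154,920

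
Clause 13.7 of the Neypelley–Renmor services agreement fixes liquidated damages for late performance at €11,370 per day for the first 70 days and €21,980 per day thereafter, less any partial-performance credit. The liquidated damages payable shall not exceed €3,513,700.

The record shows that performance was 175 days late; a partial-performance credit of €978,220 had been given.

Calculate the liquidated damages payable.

€2,125,580

First 70 days: 70 × €11,370 = €795,900
Remaining days: (175 − 70) × €21,980 = €2,307,900
Accrued per-day damages: €795,900 + €2,307,900 = €3,103,800
Less partial-performance credit: €3,103,800 − €978,220 = €2,125,580
Cap at €3,513,700: €2,125,580 is within the cap, no reduction.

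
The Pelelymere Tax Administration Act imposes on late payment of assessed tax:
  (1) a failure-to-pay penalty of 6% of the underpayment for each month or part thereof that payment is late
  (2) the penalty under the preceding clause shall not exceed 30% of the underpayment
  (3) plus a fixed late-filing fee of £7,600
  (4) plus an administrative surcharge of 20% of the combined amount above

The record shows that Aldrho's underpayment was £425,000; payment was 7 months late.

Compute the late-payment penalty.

Accrued rate: 6% × 7 = 42%, capped at 30% → 30%
Failure-to-pay penalty: 30% of £425,000 = £127,500
Penalty before surcharge: £127,500 + £7,600 = £135,100
Administrative surcharge: 20% of £135,100 = £27,020
Total penalty: £135,100 + £27,020 = £162,120

£162,120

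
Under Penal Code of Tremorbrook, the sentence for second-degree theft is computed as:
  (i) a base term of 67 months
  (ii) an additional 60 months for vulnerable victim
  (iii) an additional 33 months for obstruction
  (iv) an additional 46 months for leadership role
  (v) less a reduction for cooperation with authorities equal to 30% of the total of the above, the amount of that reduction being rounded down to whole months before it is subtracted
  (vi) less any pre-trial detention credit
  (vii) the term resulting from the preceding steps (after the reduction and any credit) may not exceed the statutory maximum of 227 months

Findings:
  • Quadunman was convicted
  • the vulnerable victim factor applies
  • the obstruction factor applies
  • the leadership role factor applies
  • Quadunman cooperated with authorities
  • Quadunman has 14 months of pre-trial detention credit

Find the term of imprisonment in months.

Sentence: 131 months

Vulnerable victim enhancement: +60 months
Obstruction enhancement: +33 months
Leadership role enhancement: +46 months
Adjusted term: 67 months + 60 months + 33 months + 46 months = 206 months
Cooperation with authorities reduction: 30% of 206 months = 61 months (rounded down)
After reduction: 206 − 61 = 145 months
Less pre-trial detention credit: 145 months − 14 months = 131 months
Cap at 227 months: 131 months is within the cap, no reduction.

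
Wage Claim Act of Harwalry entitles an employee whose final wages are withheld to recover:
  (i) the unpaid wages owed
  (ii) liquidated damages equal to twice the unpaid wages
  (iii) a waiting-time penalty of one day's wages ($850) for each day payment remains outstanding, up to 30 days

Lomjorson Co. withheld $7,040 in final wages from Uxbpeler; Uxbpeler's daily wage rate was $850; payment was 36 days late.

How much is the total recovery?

Doubled: 2 × $7,040 = $14,080
Penalty days: min(36, 30) = 30
Waiting-time penalty: 30 × $850 = $25,500
Total award: $7,040 + $14,080 + $25,500 = $46,620

$46,620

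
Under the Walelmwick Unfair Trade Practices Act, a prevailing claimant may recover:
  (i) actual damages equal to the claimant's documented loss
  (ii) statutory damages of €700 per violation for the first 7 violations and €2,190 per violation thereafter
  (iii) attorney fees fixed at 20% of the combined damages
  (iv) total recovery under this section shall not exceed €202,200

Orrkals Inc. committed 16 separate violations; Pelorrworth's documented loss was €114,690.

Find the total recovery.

€167,160

First 7 violations: 7 × €700 = €4,900
Remaining violations: (16 − 7) × €2,190 = €19,710
Statutory damages: €4,900 + €19,710 = €24,610
Combined damages: €114,690 + €24,610 = €139,300
Attorney fees: 20% of €139,300 = €27,860
Total before cap: €139,300 + €27,860 = €167,160
Cap at €202,200: €167,160 is within the cap, no reduction.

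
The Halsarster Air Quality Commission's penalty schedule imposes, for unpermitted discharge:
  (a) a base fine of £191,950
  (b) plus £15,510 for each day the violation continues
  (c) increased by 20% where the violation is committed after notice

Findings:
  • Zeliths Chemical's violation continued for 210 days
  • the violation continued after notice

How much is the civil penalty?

£4,138,860

Per-day component: 210 × £15,510 = £3,257,100
Base plus per-day: £191,950 + £3,257,100 = £3,449,050
Enhancement: 20% of £3,449,050 = £689,810
Enhanced fine: £3,449,050 + £689,810 = £4,138,860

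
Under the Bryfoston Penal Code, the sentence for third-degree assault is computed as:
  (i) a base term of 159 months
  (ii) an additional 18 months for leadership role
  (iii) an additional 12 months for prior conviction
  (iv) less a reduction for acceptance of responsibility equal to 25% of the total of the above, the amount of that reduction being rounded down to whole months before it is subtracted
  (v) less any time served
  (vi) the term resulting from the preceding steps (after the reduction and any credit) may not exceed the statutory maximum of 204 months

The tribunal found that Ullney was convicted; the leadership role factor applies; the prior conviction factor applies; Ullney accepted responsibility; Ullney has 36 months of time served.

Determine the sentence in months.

Leadership role enhancement: +18 months
Prior conviction enhancement: +12 months
Adjusted term: 159 months + 18 months + 12 months = 189 months
Acceptance of responsibility reduction: 25% of 189 months = 47 months (rounded down)
After reduction: 189 − 47 = 142 months
Less time served: 142 months − 36 months = 106 months
Cap at 204 months: 106 months is within the cap, no reduction.

Sentence: 106 months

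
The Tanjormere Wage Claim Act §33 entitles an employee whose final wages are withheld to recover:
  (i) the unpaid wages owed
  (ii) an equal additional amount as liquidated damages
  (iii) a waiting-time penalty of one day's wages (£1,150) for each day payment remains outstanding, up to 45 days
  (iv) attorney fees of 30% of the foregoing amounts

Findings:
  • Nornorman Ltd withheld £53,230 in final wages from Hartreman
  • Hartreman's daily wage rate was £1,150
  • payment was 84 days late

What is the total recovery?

Liquidated damages (equal amount): £53,230
Penalty days: min(84, 45) = 45
Waiting-time penalty: 45 × £1,150 = £51,750
Subtotal: £53,230 + £53,230 + £51,750 = £158,210
Attorney fees: 30% of £158,210 = £47,463
Total award: £158,210 + £47,463 = £205,673

Total award: £205,673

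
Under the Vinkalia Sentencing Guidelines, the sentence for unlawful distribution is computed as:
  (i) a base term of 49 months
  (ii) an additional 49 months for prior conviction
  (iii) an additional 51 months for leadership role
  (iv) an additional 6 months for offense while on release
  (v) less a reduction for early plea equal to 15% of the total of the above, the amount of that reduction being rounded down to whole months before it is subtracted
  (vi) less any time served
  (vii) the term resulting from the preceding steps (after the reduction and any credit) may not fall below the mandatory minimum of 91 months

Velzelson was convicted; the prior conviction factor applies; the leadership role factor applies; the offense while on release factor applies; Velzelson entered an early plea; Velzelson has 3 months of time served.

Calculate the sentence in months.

Prior conviction enhancement: +49 months
Leadership role enhancement: +51 months
Offense while on release enhancement: +6 months
Adjusted term: 49 months + 49 months + 51 months + 6 months = 155 months
Early plea reduction: 15% of 155 months = 23 months (rounded down)
After reduction: 155 − 23 = 132 months
Less time served: 132 months − 3 months = 129 months
Minimum 91 months: 129 months meets the minimum, no increase.

129 months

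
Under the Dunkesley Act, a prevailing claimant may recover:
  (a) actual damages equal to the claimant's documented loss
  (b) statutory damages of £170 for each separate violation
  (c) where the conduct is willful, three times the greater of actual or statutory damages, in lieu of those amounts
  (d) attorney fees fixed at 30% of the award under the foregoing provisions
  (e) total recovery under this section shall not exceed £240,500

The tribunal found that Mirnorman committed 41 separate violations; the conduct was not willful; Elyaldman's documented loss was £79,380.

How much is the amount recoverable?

Statutory damages: 41 × £170 = £6,970
Conduct not willful: the in-lieu enhancement does not apply.
Actual plus statutory damages: £79,380 + £6,970 = £86,350
Attorney fees: 30% of £86,350 = £25,905
Total before cap: £86,350 + £25,905 = £112,255
Cap at £240,500: £112,255 is within the cap, no reduction.

£112,255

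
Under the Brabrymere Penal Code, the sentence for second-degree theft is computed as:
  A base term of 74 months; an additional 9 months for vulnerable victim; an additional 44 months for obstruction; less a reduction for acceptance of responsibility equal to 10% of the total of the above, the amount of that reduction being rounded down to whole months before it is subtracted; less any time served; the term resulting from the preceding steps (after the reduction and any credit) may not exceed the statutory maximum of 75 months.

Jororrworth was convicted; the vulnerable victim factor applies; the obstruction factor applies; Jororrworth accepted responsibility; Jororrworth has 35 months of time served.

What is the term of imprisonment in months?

Vulnerable victim enhancement: +9 months
Obstruction enhancement: +44 months
Adjusted term: 74 months + 9 months + 44 months = 127 months
Acceptance of responsibility reduction: 10% of 127 months = 12 months (rounded down)
After reduction: 127 − 12 = 115 months
Less time served: 115 months − 35 months = 80 months
Cap at 75 months: 80 months exceeds the cap → 75 months

75 months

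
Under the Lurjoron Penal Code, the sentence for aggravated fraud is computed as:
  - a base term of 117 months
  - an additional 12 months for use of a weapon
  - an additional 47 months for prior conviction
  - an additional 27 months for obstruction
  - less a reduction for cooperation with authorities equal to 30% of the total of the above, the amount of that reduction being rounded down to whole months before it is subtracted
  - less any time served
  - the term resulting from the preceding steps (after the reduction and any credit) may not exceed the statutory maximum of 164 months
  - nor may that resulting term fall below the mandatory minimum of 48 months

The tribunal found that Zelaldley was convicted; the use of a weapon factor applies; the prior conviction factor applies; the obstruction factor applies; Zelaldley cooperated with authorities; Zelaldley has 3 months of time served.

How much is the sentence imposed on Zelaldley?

140 months

Use of a weapon enhancement: +12 months
Prior conviction enhancement: +47 months
Obstruction enhancement: +27 months
Adjusted term: 117 months + 12 months + 47 months + 27 months = 203 months
Cooperation with authorities reduction: 30% of 203 months = 60 months (rounded down)
After reduction: 203 − 60 = 143 months
Less time served: 143 months − 3 months = 140 months
Cap at 164 months: 140 months is within the cap, no reduction.
Minimum 48 months: 140 months meets the minimum, no increase.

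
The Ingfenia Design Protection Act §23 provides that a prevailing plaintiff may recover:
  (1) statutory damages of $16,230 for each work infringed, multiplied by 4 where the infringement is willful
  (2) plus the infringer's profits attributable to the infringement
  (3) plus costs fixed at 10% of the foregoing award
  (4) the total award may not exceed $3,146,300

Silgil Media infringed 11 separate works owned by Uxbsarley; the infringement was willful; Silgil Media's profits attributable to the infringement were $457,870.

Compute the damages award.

Award: $1,289,189

Statutory damages: 11 × $16,230 = $178,530
Multiplied by 4: 4 × $178,530 = $714,120
Combined award: $714,120 + $457,870 = $1,171,990
Costs: 10% of $1,171,990 = $117,199
Award plus costs: $1,171,990 + $117,199 = $1,289,189
Cap at $3,146,300: $1,289,189 is within the cap, no reduction.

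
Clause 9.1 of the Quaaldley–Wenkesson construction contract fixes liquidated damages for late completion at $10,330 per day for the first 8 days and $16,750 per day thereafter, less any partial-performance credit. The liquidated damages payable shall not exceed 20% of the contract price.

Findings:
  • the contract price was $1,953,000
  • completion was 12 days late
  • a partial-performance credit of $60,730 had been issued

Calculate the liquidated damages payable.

First 8 days: 8 × $10,330 = $82,640
Remaining days: (12 − 8) × $16,750 = $67,000
Accrued per-day damages: $82,640 + $67,000 = $149,640
Less partial-performance credit: $149,640 − $60,730 = $88,910
Cap: 20% of $1,953,000 = $390,600
Cap at $390,600: $88,910 is within the cap, no reduction.

$88,910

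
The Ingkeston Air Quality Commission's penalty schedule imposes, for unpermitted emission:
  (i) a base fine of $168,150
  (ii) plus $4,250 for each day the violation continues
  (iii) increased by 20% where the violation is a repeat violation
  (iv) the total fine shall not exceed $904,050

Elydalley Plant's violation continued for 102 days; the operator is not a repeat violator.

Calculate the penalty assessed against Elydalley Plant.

$601,650

Per-day component: 102 × $4,250 = $433,500
Base plus per-day: $168,150 + $433,500 = $601,650
The operator is not a repeat violator: no 20% increase.
Cap at $904,050: $601,650 is within the cap, no reduction.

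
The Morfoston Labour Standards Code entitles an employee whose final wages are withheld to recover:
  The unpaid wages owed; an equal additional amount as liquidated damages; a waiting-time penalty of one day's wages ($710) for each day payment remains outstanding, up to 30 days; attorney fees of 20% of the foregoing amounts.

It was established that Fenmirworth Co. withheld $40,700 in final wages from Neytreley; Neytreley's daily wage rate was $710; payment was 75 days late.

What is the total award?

Total award: $123,240

Liquidated damages (equal amount): $40,700
Penalty days: min(75, 30) = 30
Waiting-time penalty: 30 × $710 = $21,300
Subtotal: $40,700 + $40,700 + $21,300 = $102,700
Attorney fees: 20% of $102,700 = $20,540
Total award: $102,700 + $20,540 = $123,240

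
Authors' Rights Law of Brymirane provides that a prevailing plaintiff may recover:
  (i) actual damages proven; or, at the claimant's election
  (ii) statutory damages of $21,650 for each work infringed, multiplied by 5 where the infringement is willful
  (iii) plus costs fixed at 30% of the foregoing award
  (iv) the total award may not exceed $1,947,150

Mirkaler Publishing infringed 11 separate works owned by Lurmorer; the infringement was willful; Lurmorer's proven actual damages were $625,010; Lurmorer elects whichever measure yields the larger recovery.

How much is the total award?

Award: $1,547,975

Statutory damages: 11 × $21,650 = $238,150
Multiplied by 5: 5 × $238,150 = $1,190,750
Greater of actual damages ($625,010) or enhanced statutory damages ($1,190,750): $1,190,750
Costs: 30% of $1,190,750 = $357,225
Award plus costs: $1,190,750 + $357,225 = $1,547,975
Cap at $1,947,150: $1,547,975 is within the cap, no reduction.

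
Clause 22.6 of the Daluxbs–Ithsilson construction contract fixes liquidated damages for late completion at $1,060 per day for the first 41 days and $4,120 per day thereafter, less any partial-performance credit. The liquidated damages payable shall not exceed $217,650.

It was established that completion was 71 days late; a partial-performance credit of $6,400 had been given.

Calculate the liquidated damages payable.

Liquidated damages: $160,660

First 41 days: 41 × $1,060 = $43,460
Remaining days: (71 − 41) × $4,120 = $123,600
Accrued per-day damages: $43,460 + $123,600 = $167,060
Less partial-performance credit: $167,060 − $6,400 = $160,660
Cap at $217,650: $160,660 is within the cap, no reduction.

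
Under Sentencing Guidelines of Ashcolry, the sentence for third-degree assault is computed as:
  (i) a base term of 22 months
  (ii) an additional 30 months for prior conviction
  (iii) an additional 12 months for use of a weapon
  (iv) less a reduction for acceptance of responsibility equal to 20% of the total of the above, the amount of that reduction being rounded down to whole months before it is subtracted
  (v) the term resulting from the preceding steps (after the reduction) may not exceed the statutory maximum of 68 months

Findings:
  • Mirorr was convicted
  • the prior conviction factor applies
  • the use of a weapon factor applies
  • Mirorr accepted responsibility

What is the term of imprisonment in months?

Prior conviction enhancement: +30 months
Use of a weapon enhancement: +12 months
Adjusted term: 22 months + 30 months + 12 months = 64 months
Acceptance of responsibility reduction: 20% of 64 months = 12 months (rounded down)
After reduction: 64 − 12 = 52 months
Cap at 68 months: 52 months is within the cap, no reduction.

52 months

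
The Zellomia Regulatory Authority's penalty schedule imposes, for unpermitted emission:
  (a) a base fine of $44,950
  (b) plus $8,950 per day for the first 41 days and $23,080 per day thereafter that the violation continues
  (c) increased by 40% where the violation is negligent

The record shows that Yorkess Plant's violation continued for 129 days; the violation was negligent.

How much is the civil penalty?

First 41 days: 41 × $8,950 = $366,950
Remaining days: (129 − 41) × $23,080 = $2,031,040
Per-day component: $366,950 + $2,031,040 = $2,397,990
Base plus per-day: $44,950 + $2,397,990 = $2,442,940
Enhancement: 40% of $2,442,940 = $977,176
Enhanced fine: $2,442,940 + $977,176 = $3,420,116

$3,420,116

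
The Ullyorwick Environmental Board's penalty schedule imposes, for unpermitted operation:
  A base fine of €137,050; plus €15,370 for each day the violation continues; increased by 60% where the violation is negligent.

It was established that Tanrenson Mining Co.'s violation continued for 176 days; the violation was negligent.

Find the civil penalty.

Civil penalty: €4,547,472

Per-day component: 176 × €15,370 = €2,705,120
Base plus per-day: €137,050 + €2,705,120 = €2,842,170
Enhancement: 60% of €2,842,170 = €1,705,302
Enhanced fine: €2,842,170 + €1,705,302 = €4,547,472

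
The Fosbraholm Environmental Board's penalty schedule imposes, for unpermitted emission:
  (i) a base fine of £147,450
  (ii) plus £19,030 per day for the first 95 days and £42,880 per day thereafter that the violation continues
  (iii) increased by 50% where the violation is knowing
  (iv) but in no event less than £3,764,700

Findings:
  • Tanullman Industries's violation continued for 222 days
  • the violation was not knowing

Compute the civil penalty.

£7,401,060

First 95 days: 95 × £19,030 = £1,807,850
Remaining days: (222 − 95) × £42,880 = £5,445,760
Per-day component: £1,807,850 + £5,445,760 = £7,253,610
Base plus per-day: £147,450 + £7,253,610 = £7,401,060
The violation was not knowing: no 50% increase.
Minimum £3,764,700: £7,401,060 meets the minimum, no increase.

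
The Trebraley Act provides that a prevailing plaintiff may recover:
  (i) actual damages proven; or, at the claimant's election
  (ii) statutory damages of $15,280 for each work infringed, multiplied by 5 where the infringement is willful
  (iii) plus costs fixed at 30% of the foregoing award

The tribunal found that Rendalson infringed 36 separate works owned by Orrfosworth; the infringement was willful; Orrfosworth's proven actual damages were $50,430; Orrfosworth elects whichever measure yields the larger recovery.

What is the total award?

Statutory damages: 36 × $15,280 = $550,080
Multiplied by 5: 5 × $550,080 = $2,750,400
Greater of actual damages ($50,430) or enhanced statutory damages ($2,750,400): $2,750,400
Costs: 30% of $2,750,400 = $825,120
Award plus costs: $2,750,400 + $825,120 = $3,575,520

Award: $3,575,520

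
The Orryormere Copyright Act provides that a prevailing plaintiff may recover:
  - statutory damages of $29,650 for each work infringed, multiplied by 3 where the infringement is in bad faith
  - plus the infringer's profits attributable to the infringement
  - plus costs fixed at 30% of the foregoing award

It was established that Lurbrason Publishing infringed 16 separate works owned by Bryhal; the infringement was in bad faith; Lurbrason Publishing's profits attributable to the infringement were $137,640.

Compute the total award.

Statutory damages: 16 × $29,650 = $474,400
Trebled: 3 × $474,400 = $1,423,200
Combined award: $1,423,200 + $137,640 = $1,560,840
Costs: 30% of $1,560,840 = $468,252
Award plus costs: $1,560,840 + $468,252 = $2,029,092

Award: $2,029,092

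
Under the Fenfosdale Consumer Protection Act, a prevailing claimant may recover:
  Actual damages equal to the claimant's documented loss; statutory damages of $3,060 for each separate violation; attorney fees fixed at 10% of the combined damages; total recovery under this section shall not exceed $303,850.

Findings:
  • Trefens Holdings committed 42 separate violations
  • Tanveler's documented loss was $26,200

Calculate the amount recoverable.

$170,192

Statutory damages: 42 × $3,060 = $128,520
Combined damages: $26,200 + $128,520 = $154,720
Attorney fees: 10% of $154,720 = $15,472
Total before cap: $154,720 + $15,472 = $170,192
Cap at $303,850: $170,192 is within the cap, no reduction.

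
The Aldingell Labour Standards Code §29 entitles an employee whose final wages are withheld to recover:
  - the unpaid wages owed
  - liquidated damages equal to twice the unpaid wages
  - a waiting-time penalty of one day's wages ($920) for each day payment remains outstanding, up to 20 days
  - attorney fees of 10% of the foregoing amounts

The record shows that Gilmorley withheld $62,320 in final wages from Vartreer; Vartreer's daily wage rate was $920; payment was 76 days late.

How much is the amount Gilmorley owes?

Total award: $225,896

Doubled: 2 × $62,320 = $124,640
Penalty days: min(76, 20) = 20
Waiting-time penalty: 20 × $920 = $18,400
Subtotal: $62,320 + $124,640 + $18,400 = $205,360
Attorney fees: 10% of $205,360 = $20,536
Total award: $205,360 + $20,536 = $225,896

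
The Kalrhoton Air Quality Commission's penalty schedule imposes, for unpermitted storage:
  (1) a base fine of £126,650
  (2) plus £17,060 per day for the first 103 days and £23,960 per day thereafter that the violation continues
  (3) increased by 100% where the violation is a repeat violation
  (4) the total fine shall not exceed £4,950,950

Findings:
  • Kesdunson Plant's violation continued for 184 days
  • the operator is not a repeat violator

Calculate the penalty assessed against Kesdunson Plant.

First 103 days: 103 × £17,060 = £1,757,180
Remaining days: (184 − 103) × £23,960 = £1,940,760
Per-day component: £1,757,180 + £1,940,760 = £3,697,940
Base plus per-day: £126,650 + £3,697,940 = £3,824,590
The operator is not a repeat violator: no 100% increase.
Cap at £4,950,950: £3,824,590 is within the cap, no reduction.

Civil penalty: £3,824,590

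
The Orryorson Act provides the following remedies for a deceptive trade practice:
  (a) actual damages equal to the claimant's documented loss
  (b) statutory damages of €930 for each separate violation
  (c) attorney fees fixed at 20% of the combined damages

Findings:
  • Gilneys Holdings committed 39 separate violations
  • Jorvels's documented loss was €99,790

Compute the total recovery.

€163,272

Statutory damages: 39 × €930 = €36,270
Combined damages: €99,790 + €36,270 = €136,060
Attorney fees: 20% of €136,060 = €27,212
Total recovery: €136,060 + €27,212 = €163,272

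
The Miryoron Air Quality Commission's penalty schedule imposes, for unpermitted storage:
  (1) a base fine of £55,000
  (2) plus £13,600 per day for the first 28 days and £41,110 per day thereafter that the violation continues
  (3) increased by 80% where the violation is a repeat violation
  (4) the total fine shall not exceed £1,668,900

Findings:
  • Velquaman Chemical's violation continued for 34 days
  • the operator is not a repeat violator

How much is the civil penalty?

£682,460

First 28 days: 28 × £13,600 = £380,800
Remaining days: (34 − 28) × £41,110 = £246,660
Per-day component: £380,800 + £246,660 = £627,460
Base plus per-day: £55,000 + £627,460 = £682,460
The operator is not a repeat violator: no 80% increase.
Cap at £1,668,900: £682,460 is within the cap, no reduction.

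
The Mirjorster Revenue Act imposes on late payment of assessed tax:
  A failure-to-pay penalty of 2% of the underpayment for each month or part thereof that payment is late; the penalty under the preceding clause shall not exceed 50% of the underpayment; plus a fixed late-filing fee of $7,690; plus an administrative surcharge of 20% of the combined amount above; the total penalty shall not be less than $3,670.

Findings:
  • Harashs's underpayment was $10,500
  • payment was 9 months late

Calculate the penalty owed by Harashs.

$11,496

Accrued rate: 2% × 9 = 18%, capped at 50% → 18%
Failure-to-pay penalty: 18% of $10,500 = $1,890
Penalty before surcharge: $1,890 + $7,690 = $9,580
Administrative surcharge: 20% of $9,580 = $1,916
Total penalty: $9,580 + $1,916 = $11,496
Minimum $3,670: $11,496 meets the minimum, no increase.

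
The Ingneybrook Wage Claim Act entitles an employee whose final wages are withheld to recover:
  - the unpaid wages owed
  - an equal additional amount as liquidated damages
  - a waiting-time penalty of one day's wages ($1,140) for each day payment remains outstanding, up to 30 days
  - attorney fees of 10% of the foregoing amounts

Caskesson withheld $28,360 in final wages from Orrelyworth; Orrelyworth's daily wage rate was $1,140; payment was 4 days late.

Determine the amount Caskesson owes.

Total award: $67,408

Liquidated damages (equal amount): $28,360
Penalty days: min(4, 30) = 4
Waiting-time penalty: 4 × $1,140 = $4,560
Subtotal: $28,360 + $28,360 + $4,560 = $61,280
Attorney fees: 10% of $61,280 = $6,128
Total award: $61,280 + $6,128 = $67,408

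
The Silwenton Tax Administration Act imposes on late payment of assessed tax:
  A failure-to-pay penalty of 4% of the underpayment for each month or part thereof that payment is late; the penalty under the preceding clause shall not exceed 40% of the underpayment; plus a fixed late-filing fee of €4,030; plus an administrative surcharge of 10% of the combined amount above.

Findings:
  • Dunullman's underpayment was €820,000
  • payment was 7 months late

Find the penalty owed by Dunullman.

€256,993

Accrued rate: 4% × 7 = 28%, capped at 40% → 28%
Failure-to-pay penalty: 28% of €820,000 = €229,600
Penalty before surcharge: €229,600 + €4,030 = €233,630
Administrative surcharge: 10% of €233,630 = €23,363
Total penalty: €233,630 + €23,363 = €256,993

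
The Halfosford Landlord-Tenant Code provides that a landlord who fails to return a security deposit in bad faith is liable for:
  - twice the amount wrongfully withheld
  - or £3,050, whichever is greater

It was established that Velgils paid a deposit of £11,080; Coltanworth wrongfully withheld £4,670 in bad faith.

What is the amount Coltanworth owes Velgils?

£9,340

Doubled: 2 × £4,670 = £9,340
Minimum £3,050: £9,340 meets the minimum, no increase.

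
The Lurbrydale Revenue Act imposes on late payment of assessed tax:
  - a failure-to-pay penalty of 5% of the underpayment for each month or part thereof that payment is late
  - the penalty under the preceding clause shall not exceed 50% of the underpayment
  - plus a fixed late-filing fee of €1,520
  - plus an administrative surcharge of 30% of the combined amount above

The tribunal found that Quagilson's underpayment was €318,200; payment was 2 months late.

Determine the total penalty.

€43,342

Accrued rate: 5% × 2 = 10%, capped at 50% → 10%
Failure-to-pay penalty: 10% of €318,200 = €31,820
Penalty before surcharge: €31,820 + €1,520 = €33,340
Administrative surcharge: 30% of €33,340 = €10,002
Total penalty: €33,340 + €10,002 = €43,342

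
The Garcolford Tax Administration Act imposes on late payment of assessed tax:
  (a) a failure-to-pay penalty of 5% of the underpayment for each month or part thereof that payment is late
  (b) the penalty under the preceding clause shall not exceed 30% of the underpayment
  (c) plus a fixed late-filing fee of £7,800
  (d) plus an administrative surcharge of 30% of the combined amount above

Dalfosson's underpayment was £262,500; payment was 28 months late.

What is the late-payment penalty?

Accrued rate: 5% × 28 = 140%, capped at 30% → 30%
Failure-to-pay penalty: 30% of £262,500 = £78,750
Penalty before surcharge: £78,750 + £7,800 = £86,550
Administrative surcharge: 30% of £86,550 = £25,965
Total penalty: £86,550 + £25,965 = £112,515

Penalty: £112,515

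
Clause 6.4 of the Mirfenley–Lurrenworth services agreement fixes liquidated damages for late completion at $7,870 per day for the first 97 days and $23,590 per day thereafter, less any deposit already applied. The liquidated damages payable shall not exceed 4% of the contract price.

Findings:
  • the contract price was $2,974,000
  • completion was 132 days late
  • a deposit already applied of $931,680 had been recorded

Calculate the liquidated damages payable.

First 97 days: 97 × $7,870 = $763,390
Remaining days: (132 − 97) × $23,590 = $825,650
Accrued per-day damages: $763,390 + $825,650 = $1,589,040
Less deposit already applied: $1,589,040 − $931,680 = $657,360
Cap: 4% of $2,974,000 = $118,960
Cap at $118,960: $657,360 exceeds the cap → $118,960

Liquidated damages: $118,960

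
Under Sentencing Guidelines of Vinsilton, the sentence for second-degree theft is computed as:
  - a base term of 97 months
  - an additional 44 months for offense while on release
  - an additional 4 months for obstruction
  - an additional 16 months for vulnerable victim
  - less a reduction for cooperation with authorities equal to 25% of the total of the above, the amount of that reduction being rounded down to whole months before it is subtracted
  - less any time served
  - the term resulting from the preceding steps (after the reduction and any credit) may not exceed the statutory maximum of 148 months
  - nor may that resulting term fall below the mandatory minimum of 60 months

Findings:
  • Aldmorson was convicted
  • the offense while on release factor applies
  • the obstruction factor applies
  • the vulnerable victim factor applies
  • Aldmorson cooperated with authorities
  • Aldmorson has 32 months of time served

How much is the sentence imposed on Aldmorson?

89 months

Offense while on release enhancement: +44 months
Obstruction enhancement: +4 months
Vulnerable victim enhancement: +16 months
Adjusted term: 97 months + 44 months + 4 months + 16 months = 161 months
Cooperation with authorities reduction: 25% of 161 months = 40 months (rounded down)
After reduction: 161 − 40 = 121 months
Less time served: 121 months − 32 months = 89 months
Cap at 148 months: 89 months is within the cap, no reduction.
Minimum 60 months: 89 months meets the minimum, no increase.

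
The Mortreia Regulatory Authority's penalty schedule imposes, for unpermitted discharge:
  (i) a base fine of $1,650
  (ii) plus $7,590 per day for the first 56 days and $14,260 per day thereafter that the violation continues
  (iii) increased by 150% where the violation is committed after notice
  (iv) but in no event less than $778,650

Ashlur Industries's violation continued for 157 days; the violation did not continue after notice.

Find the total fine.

First 56 days: 56 × $7,590 = $425,040
Remaining days: (157 − 56) × $14,260 = $1,440,260
Per-day component: $425,040 + $1,440,260 = $1,865,300
Base plus per-day: $1,650 + $1,865,300 = $1,866,950
The violation did not continue after notice: no 150% increase.
Minimum $778,650: $1,866,950 meets the minimum, no increase.

$1,866,950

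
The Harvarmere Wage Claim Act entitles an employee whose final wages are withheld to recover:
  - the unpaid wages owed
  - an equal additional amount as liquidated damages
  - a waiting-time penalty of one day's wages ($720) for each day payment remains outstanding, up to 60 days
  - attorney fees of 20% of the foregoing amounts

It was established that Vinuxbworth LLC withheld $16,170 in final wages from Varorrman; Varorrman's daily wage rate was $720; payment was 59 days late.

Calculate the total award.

$89,784

Liquidated damages (equal amount): $16,170
Penalty days: min(59, 60) = 59
Waiting-time penalty: 59 × $720 = $42,480
Subtotal: $16,170 + $16,170 + $42,480 = $74,820
Attorney fees: 20% of $74,820 = $14,964
Total award: $74,820 + $14,964 = $89,784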